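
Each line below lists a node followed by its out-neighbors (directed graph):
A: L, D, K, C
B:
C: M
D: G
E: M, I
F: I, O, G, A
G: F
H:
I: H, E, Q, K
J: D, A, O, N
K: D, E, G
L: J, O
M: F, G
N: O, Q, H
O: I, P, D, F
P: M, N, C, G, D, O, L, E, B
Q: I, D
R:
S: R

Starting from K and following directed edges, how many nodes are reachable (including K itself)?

BFS from K visits: K, D, E, G, M, I, F, H, Q, O, A, P, L, C, N, B, J
Reachable nodes: 17 of 19 total.

17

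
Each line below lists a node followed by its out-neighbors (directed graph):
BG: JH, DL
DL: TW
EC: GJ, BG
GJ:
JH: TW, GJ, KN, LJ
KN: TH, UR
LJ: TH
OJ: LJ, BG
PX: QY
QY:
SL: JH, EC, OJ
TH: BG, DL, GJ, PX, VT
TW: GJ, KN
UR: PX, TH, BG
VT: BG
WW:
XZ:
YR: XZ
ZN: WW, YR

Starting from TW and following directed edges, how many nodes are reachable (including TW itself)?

BFS from TW visits: TW, KN, GJ, UR, TH, PX, BG, VT, DL, QY, JH, LJ
Reachable nodes: 12 of 19 total.

12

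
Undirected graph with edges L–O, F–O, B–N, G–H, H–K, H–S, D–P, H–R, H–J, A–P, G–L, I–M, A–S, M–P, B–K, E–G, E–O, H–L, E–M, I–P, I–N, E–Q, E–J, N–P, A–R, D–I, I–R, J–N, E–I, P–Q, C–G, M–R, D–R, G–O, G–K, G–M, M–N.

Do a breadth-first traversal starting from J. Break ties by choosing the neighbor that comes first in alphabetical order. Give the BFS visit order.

J E H N G I M O Q K L R S B P C D F A

Visit J; enqueue E, H, N → queue [E, H, N]
Visit E; enqueue G, I, M, O, Q → queue [H, N, G, I, M, O, Q]
Visit H; enqueue K, L, R, S → queue [N, G, I, M, O, Q, K, L, R, S]
Visit N; enqueue B, P → queue [G, I, M, O, Q, K, L, R, S, B, P]
Visit G; enqueue C → queue [I, M, O, Q, K, L, R, S, B, P, C]
Visit I; enqueue D → queue [M, O, Q, K, L, R, S, B, P, C, D]
Visit M → queue [O, Q, K, L, R, S, B, P, C, D]
Visit O; enqueue F → queue [Q, K, L, R, S, B, P, C, D, F]
Visit Q → queue [K, L, R, S, B, P, C, D, F]
Visit K → queue [L, R, S, B, P, C, D, F]
Visit L → queue [R, S, B, P, C, D, F]
Visit R; enqueue A → queue [S, B, P, C, D, F, A]
Visit S → queue [B, P, C, D, F, A]
Visit B → queue [P, C, D, F, A]
Visit P → queue [C, D, F, A]
Visit C → queue [D, F, A]
Visit D → queue [F, A]
Visit F → queue [A]
Visit A → queue []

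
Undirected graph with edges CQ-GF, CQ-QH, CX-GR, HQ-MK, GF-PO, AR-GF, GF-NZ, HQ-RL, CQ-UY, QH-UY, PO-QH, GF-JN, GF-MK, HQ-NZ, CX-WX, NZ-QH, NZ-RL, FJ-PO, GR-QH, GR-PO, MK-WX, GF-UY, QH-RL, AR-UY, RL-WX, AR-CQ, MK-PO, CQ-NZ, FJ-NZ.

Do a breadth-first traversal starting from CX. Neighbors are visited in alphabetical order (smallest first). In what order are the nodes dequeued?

Visit CX; enqueue GR, WX → queue [GR, WX]
Visit GR; enqueue PO, QH → queue [WX, PO, QH]
Visit WX; enqueue MK, RL → queue [PO, QH, MK, RL]
Visit PO; enqueue FJ, GF → queue [QH, MK, RL, FJ, GF]
Visit QH; enqueue CQ, NZ, UY → queue [MK, RL, FJ, GF, CQ, NZ, UY]
Visit MK; enqueue HQ → queue [RL, FJ, GF, CQ, NZ, UY, HQ]
Visit RL → queue [FJ, GF, CQ, NZ, UY, HQ]
Visit FJ → queue [GF, CQ, NZ, UY, HQ]
Visit GF; enqueue AR, JN → queue [CQ, NZ, UY, HQ, AR, JN]
Visit CQ → queue [NZ, UY, HQ, AR, JN]
Visit NZ → queue [UY, HQ, AR, JN]
Visit UY → queue [HQ, AR, JN]
Visit HQ → queue [AR, JN]
Visit AR → queue [JN]
Visit JN → queue []

CX → GR → WX → PO → QH → MK → RL → FJ → GF → CQ → NZ → UY → HQ → AR → JN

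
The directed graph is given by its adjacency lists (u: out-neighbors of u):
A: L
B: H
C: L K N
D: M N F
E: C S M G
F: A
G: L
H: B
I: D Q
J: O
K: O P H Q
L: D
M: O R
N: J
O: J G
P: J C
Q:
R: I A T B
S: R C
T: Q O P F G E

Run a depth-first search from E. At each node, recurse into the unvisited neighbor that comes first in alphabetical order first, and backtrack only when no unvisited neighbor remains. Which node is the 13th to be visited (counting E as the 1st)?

Visit E
E → C
C → K
K → H
H → B
K → O
O → G
G → L
L → D
D → F
F → A
D → M
M → R
R → I
I → Q
R → T
T → P
P → J
D → N
E → S

Visit order: E, C, K, H, B, O, G, L, D, F, A, M, R, I, Q, T, P, J, N, S

R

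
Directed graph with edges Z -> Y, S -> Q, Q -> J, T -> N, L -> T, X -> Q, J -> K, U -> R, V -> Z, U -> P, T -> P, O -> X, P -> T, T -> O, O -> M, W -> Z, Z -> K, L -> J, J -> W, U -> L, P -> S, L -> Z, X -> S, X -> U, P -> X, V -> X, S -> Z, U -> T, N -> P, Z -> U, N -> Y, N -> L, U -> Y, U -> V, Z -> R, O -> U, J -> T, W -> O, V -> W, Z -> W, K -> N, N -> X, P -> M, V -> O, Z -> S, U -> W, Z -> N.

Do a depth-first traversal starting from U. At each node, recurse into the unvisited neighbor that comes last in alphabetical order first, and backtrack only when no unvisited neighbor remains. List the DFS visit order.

U, Y, W, Z, S, Q, J, T, P, X, M, O, N, L, K, R, V

Visit U
U → Y
U → W
W → Z
Z → S
S → Q
Q → J
J → T
T → P
P → X
P → M
T → O
T → N
N → L
J → K
Z → R
U → V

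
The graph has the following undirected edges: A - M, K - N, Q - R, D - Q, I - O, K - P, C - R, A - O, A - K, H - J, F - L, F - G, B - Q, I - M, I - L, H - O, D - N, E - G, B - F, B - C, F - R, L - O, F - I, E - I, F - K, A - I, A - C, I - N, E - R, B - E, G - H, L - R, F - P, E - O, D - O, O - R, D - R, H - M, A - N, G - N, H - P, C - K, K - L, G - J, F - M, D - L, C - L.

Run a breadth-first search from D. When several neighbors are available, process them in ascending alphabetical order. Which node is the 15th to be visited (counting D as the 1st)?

Visit D; enqueue L, N, O, Q, R → queue [L, N, O, Q, R]
Visit L; enqueue C, F, I, K → queue [N, O, Q, R, C, F, I, K]
Visit N; enqueue A, G → queue [O, Q, R, C, F, I, K, A, G]
Visit O; enqueue E, H → queue [Q, R, C, F, I, K, A, G, E, H]
Visit Q; enqueue B → queue [R, C, F, I, K, A, G, E, H, B]
Visit R → queue [C, F, I, K, A, G, E, H, B]
Visit C → queue [F, I, K, A, G, E, H, B]
Visit F; enqueue M, P → queue [I, K, A, G, E, H, B, M, P]
Visit I → queue [K, A, G, E, H, B, M, P]
Visit K → queue [A, G, E, H, B, M, P]
Visit A → queue [G, E, H, B, M, P]
Visit G; enqueue J → queue [E, H, B, M, P, J]
Visit E → queue [H, B, M, P, J]
Visit H → queue [B, M, P, J]
Visit B → queue [M, P, J]
Visit M → queue [P, J]
Visit P → queue [J]
Visit J → queue []

Visit order: D, L, N, O, Q, R, C, F, I, K, A, G, E, H, B, M, P, J

B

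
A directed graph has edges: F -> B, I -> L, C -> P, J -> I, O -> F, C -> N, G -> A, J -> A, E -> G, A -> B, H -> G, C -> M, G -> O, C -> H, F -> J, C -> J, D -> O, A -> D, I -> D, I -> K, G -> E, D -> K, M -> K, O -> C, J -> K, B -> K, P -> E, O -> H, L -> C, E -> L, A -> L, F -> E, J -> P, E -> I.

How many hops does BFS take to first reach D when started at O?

4

Level 0: O
Level 1: C, F, H
Level 2: B, E, G, J, M, N, P
Level 3: A, I, K, L
Level 4: D
D first appears at level 4.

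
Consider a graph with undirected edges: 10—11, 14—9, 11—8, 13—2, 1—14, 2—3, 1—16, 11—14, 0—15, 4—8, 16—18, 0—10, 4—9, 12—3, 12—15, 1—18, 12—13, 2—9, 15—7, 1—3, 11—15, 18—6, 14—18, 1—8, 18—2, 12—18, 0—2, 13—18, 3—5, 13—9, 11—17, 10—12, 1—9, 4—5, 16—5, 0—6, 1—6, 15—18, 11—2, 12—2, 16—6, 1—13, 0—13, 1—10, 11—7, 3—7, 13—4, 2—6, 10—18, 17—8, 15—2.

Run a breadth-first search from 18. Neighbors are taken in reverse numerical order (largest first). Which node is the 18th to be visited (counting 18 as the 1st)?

Visit 18; enqueue 16, 15, 14, 13, 12, 10, 6, 2, 1 → queue [16, 15, 14, 13, 12, 10, 6, 2, 1]
Visit 16; enqueue 5 → queue [15, 14, 13, 12, 10, 6, 2, 1, 5]
Visit 15; enqueue 11, 7, 0 → queue [14, 13, 12, 10, 6, 2, 1, 5, 11, 7, 0]
Visit 14; enqueue 9 → queue [13, 12, 10, 6, 2, 1, 5, 11, 7, 0, 9]
Visit 13; enqueue 4 → queue [12, 10, 6, 2, 1, 5, 11, 7, 0, 9, 4]
Visit 12; enqueue 3 → queue [10, 6, 2, 1, 5, 11, 7, 0, 9, 4, 3]
Visit 10 → queue [6, 2, 1, 5, 11, 7, 0, 9, 4, 3]
Visit 6 → queue [2, 1, 5, 11, 7, 0, 9, 4, 3]
Visit 2 → queue [1, 5, 11, 7, 0, 9, 4, 3]
Visit 1; enqueue 8 → queue [5, 11, 7, 0, 9, 4, 3, 8]
Visit 5 → queue [11, 7, 0, 9, 4, 3, 8]
Visit 11; enqueue 17 → queue [7, 0, 9, 4, 3, 8, 17]
Visit 7 → queue [0, 9, 4, 3, 8, 17]
Visit 0 → queue [9, 4, 3, 8, 17]
Visit 9 → queue [4, 3, 8, 17]
Visit 4 → queue [3, 8, 17]
Visit 3 → queue [8, 17]
Visit 8 → queue [17]
Visit 17 → queue []

Visit order: 18, 16, 15, 14, 13, 12, 10, 6, 2, 1, 5, 11, 7, 0, 9, 4, 3, 8, 17

8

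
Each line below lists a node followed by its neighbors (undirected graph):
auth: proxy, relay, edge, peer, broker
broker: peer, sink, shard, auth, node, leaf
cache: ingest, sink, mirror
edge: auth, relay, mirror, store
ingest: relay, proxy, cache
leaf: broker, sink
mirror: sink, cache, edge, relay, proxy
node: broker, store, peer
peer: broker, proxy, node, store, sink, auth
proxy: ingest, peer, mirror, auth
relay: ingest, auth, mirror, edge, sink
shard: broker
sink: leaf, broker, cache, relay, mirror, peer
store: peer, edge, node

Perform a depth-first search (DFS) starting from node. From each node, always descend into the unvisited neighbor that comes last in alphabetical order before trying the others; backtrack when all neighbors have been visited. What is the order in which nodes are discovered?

node, store, peer, sink, relay, mirror, proxy, ingest, cache, auth, edge, broker, shard, leaf

Visit node
node → store
store → peer
peer → sink
sink → relay
relay → mirror
mirror → proxy
proxy → ingest
ingest → cache
proxy → auth
auth → edge
auth → broker
broker → shard
broker → leaf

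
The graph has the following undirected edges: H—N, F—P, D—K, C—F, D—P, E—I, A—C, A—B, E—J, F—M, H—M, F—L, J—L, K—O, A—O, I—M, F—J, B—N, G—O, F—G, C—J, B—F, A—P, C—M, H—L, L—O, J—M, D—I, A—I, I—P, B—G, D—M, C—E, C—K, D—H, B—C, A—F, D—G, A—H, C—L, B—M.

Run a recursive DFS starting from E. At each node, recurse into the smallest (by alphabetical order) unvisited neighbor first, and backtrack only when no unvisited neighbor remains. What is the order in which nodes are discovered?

Visit E
E → C
C → A
A → B
B → F
F → G
G → D
D → H
H → L
L → J
J → M
M → I
I → P
L → O
O → K
H → N

E C A B F G D H L J M I P O K N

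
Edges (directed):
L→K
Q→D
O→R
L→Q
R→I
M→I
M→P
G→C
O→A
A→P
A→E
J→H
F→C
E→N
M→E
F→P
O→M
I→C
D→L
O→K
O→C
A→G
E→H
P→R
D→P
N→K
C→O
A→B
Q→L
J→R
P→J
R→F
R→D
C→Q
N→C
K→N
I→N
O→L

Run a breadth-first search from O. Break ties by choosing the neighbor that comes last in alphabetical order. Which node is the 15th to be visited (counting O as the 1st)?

G

Visit O; enqueue R, M, L, K, C, A → queue [R, M, L, K, C, A]
Visit R; enqueue I, F, D → queue [M, L, K, C, A, I, F, D]
Visit M; enqueue P, E → queue [L, K, C, A, I, F, D, P, E]
Visit L; enqueue Q → queue [K, C, A, I, F, D, P, E, Q]
Visit K; enqueue N → queue [C, A, I, F, D, P, E, Q, N]
Visit C → queue [A, I, F, D, P, E, Q, N]
Visit A; enqueue G, B → queue [I, F, D, P, E, Q, N, G, B]
Visit I → queue [F, D, P, E, Q, N, G, B]
Visit F → queue [D, P, E, Q, N, G, B]
Visit D → queue [P, E, Q, N, G, B]
Visit P; enqueue J → queue [E, Q, N, G, B, J]
Visit E; enqueue H → queue [Q, N, G, B, J, H]
Visit Q → queue [N, G, B, J, H]
Visit N → queue [G, B, J, H]
Visit G → queue [B, J, H]
Visit B → queue [J, H]
Visit J → queue [H]
Visit H → queue []

Visit order: O, R, M, L, K, C, A, I, F, D, P, E, Q, N, G, B, J, H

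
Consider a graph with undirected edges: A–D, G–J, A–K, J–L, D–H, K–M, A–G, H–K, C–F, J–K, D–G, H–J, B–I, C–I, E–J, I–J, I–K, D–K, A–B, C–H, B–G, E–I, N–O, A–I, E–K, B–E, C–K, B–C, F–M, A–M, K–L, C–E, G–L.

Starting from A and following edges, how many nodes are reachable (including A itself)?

13

BFS from A visits: A, M, K, I, G, D, B, F, L, J, H, E, C
Reachable nodes: 13 of 15 total.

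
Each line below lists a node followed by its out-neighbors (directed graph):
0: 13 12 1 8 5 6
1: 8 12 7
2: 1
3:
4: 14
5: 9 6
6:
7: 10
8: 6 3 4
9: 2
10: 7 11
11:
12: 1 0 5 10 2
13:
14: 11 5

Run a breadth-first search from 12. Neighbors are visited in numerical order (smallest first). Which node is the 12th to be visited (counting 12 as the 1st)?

Visit 12; enqueue 0, 1, 2, 5, 10 → queue [0, 1, 2, 5, 10]
Visit 0; enqueue 6, 8, 13 → queue [1, 2, 5, 10, 6, 8, 13]
Visit 1; enqueue 7 → queue [2, 5, 10, 6, 8, 13, 7]
Visit 2 → queue [5, 10, 6, 8, 13, 7]
Visit 5; enqueue 9 → queue [10, 6, 8, 13, 7, 9]
Visit 10; enqueue 11 → queue [6, 8, 13, 7, 9, 11]
Visit 6 → queue [8, 13, 7, 9, 11]
Visit 8; enqueue 3, 4 → queue [13, 7, 9, 11, 3, 4]
Visit 13 → queue [7, 9, 11, 3, 4]
Visit 7 → queue [9, 11, 3, 4]
Visit 9 → queue [11, 3, 4]
Visit 11 → queue [3, 4]
Visit 3 → queue [4]
Visit 4; enqueue 14 → queue [14]
Visit 14 → queue []

Visit order: 12, 0, 1, 2, 5, 10, 6, 8, 13, 7, 9, 11, 3, 4, 14

11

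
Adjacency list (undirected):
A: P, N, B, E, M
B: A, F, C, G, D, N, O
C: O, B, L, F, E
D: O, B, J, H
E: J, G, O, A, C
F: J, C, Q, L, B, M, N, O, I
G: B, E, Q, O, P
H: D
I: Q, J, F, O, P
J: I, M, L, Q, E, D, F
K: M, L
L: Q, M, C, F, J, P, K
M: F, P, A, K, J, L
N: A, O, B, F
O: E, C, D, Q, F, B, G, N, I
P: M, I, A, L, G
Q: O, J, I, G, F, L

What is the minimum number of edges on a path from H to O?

Level 0: H
Level 1: D
Level 2: B, J, O
Level 3: A, C, E, F, G, I, L, M, N, Q
Level 4: K, P
O first appears at level 2.

2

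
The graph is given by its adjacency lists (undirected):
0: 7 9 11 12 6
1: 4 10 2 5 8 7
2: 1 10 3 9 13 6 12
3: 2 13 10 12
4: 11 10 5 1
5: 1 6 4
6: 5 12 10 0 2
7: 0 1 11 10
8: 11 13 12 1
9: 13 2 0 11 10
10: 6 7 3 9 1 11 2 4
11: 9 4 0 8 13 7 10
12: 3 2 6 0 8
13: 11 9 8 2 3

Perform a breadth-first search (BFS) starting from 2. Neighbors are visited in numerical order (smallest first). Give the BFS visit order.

2 → 1 → 3 → 6 → 9 → 10 → 12 → 13 → 4 → 5 → 7 → 8 → 0 → 11

Visit 2; enqueue 1, 3, 6, 9, 10, 12, 13 → queue [1, 3, 6, 9, 10, 12, 13]
Visit 1; enqueue 4, 5, 7, 8 → queue [3, 6, 9, 10, 12, 13, 4, 5, 7, 8]
Visit 3 → queue [6, 9, 10, 12, 13, 4, 5, 7, 8]
Visit 6; enqueue 0 → queue [9, 10, 12, 13, 4, 5, 7, 8, 0]
Visit 9; enqueue 11 → queue [10, 12, 13, 4, 5, 7, 8, 0, 11]
Visit 10 → queue [12, 13, 4, 5, 7, 8, 0, 11]
Visit 12 → queue [13, 4, 5, 7, 8, 0, 11]
Visit 13 → queue [4, 5, 7, 8, 0, 11]
Visit 4 → queue [5, 7, 8, 0, 11]
Visit 5 → queue [7, 8, 0, 11]
Visit 7 → queue [8, 0, 11]
Visit 8 → queue [0, 11]
Visit 0 → queue [11]
Visit 11 → queue []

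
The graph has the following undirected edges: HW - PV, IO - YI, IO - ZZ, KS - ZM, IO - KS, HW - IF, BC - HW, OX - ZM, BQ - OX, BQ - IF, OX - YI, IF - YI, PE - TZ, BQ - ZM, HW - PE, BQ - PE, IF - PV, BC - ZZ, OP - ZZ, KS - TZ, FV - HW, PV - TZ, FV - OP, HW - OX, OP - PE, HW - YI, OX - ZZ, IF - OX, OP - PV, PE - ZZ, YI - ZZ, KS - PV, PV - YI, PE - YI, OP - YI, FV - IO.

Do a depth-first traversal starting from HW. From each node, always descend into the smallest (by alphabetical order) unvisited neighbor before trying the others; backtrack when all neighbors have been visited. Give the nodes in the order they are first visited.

HW -> BC -> ZZ -> IO -> FV -> OP -> PE -> BQ -> IF -> OX -> YI -> PV -> KS -> TZ -> ZM

Visit HW
HW → BC
BC → ZZ
ZZ → IO
IO → FV
FV → OP
OP → PE
PE → BQ
BQ → IF
IF → OX
OX → YI
YI → PV
PV → KS
KS → TZ
KS → ZM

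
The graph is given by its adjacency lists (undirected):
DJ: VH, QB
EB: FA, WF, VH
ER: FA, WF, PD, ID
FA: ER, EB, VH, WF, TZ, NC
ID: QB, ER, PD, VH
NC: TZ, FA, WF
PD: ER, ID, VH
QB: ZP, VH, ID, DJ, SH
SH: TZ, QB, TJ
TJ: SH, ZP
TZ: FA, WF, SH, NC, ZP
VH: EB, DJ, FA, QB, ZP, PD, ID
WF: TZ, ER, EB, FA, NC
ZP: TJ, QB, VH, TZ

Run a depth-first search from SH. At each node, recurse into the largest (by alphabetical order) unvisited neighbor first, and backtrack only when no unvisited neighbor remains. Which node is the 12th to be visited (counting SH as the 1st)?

EB

Visit SH
SH → TZ
TZ → ZP
ZP → VH
VH → QB
QB → ID
ID → PD
PD → ER
ER → WF
WF → NC
NC → FA
FA → EB
QB → DJ
ZP → TJ

Visit order: SH, TZ, ZP, VH, QB, ID, PD, ER, WF, NC, FA, EB, DJ, TJ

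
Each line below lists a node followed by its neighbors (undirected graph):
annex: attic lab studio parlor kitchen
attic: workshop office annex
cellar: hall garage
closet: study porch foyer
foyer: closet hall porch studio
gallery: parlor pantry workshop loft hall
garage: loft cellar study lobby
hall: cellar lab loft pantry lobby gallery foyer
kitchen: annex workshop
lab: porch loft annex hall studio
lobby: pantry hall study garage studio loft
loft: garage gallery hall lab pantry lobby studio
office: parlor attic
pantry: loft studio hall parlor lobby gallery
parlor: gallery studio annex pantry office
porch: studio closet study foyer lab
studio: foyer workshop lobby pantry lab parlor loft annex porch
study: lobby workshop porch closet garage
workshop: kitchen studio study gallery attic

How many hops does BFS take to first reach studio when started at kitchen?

2

Level 0: kitchen
Level 1: annex, workshop
Level 2: attic, gallery, lab, parlor, studio, study
Level 3: closet, foyer, garage, hall, lobby, loft, office, pantry, porch
Level 4: cellar
studio first appears at level 2.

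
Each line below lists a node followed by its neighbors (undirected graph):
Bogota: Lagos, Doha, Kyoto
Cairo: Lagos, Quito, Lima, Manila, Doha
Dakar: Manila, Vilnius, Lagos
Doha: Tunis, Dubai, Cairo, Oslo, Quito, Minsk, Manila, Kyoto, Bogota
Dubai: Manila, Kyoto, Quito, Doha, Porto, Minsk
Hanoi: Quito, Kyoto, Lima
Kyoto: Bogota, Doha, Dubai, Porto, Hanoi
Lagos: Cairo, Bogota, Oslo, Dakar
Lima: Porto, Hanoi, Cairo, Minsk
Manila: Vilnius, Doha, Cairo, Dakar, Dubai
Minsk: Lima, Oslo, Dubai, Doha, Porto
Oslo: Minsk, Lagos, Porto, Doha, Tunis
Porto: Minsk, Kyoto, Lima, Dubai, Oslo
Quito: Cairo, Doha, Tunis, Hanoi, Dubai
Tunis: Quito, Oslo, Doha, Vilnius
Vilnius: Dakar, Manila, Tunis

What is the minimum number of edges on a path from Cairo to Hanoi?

2

Level 0: Cairo
Level 1: Doha, Lagos, Lima, Manila, Quito
Level 2: Bogota, Dakar, Dubai, Hanoi, Kyoto, Minsk, Oslo, Porto, Tunis, Vilnius
Hanoi first appears at level 2.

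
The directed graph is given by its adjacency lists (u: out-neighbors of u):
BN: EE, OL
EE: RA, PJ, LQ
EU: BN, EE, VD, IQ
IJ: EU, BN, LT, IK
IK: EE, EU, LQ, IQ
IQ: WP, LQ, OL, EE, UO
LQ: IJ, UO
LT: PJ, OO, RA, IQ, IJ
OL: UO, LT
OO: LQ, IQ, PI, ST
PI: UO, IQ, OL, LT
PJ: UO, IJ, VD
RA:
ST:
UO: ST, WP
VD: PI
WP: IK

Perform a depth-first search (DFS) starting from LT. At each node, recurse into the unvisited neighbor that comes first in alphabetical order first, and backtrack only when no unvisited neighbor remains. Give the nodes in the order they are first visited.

Visit LT
LT → IJ
IJ → BN
BN → EE
EE → LQ
LQ → UO
UO → ST
UO → WP
WP → IK
IK → EU
EU → IQ
IQ → OL
EU → VD
VD → PI
EE → PJ
EE → RA
LT → OO

LT, IJ, BN, EE, LQ, UO, ST, WP, IK, EU, IQ, OL, VD, PI, PJ, RA, OO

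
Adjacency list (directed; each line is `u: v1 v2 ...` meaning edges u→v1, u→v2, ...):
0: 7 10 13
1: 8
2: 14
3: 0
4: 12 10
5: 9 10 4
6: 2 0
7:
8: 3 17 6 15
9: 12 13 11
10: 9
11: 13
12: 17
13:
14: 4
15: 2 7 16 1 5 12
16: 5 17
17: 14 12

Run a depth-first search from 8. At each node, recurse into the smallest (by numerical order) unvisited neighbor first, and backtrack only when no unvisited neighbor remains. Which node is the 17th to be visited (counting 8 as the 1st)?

5

Visit 8
8 → 3
3 → 0
0 → 7
0 → 10
10 → 9
9 → 11
11 → 13
9 → 12
12 → 17
17 → 14
14 → 4
8 → 6
6 → 2
8 → 15
15 → 1
15 → 5
15 → 16

Visit order: 8, 3, 0, 7, 10, 9, 11, 13, 12, 17, 14, 4, 6, 2, 15, 1, 5, 16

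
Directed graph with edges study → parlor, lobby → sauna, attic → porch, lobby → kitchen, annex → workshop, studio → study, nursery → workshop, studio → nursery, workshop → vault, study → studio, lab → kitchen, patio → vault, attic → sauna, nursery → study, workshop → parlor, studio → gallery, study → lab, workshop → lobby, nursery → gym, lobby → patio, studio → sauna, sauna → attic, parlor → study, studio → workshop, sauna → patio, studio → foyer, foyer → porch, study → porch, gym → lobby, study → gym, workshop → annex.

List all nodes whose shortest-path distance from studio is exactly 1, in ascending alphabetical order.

Level 0: studio
Level 1: foyer, gallery, nursery, sauna, study, workshop
Level 2: annex, attic, gym, lab, lobby, parlor, patio, porch, vault
Level 3: kitchen

foyer, gallery, nursery, sauna, study, workshop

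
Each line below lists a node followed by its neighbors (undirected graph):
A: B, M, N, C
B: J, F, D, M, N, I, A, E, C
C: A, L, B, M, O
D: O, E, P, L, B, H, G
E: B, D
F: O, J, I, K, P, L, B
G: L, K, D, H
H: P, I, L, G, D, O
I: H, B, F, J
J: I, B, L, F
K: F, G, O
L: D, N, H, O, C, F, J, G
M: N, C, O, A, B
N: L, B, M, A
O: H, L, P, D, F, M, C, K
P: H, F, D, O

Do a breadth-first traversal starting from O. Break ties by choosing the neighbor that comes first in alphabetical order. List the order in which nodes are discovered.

Visit O; enqueue C, D, F, H, K, L, M, P → queue [C, D, F, H, K, L, M, P]
Visit C; enqueue A, B → queue [D, F, H, K, L, M, P, A, B]
Visit D; enqueue E, G → queue [F, H, K, L, M, P, A, B, E, G]
Visit F; enqueue I, J → queue [H, K, L, M, P, A, B, E, G, I, J]
Visit H → queue [K, L, M, P, A, B, E, G, I, J]
Visit K → queue [L, M, P, A, B, E, G, I, J]
Visit L; enqueue N → queue [M, P, A, B, E, G, I, J, N]
Visit M → queue [P, A, B, E, G, I, J, N]
Visit P → queue [A, B, E, G, I, J, N]
Visit A → queue [B, E, G, I, J, N]
Visit B → queue [E, G, I, J, N]
Visit E → queue [G, I, J, N]
Visit G → queue [I, J, N]
Visit I → queue [J, N]
Visit J → queue [N]
Visit N → queue []

O → C → D → F → H → K → L → M → P → A → B → E → G → I → J → N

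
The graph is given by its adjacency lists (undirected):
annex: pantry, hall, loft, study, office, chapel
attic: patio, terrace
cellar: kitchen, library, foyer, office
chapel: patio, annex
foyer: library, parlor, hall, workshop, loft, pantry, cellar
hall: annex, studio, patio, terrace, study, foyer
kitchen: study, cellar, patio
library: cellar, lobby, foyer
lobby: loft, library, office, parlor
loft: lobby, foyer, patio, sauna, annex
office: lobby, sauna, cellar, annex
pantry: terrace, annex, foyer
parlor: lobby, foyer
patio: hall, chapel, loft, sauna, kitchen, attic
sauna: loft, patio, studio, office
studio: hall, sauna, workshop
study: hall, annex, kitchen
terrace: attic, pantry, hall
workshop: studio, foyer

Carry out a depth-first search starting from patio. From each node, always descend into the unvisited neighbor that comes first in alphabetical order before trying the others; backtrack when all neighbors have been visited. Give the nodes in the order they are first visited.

Visit patio
patio → attic
attic → terrace
terrace → hall
hall → annex
annex → chapel
annex → loft
loft → foyer
foyer → cellar
cellar → kitchen
kitchen → study
cellar → library
library → lobby
lobby → office
office → sauna
sauna → studio
studio → workshop
lobby → parlor
foyer → pantry

patio -> attic -> terrace -> hall -> annex -> chapel -> loft -> foyer -> cellar -> kitchen -> study -> library -> lobby -> office -> sauna -> studio -> workshop -> parlor -> pantry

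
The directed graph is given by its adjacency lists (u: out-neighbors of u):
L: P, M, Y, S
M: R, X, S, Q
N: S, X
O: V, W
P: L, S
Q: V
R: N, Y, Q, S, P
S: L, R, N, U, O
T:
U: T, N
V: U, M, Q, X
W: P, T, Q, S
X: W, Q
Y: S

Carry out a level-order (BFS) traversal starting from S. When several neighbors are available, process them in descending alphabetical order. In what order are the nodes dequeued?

Visit S; enqueue U, R, O, N, L → queue [U, R, O, N, L]
Visit U; enqueue T → queue [R, O, N, L, T]
Visit R; enqueue Y, Q, P → queue [O, N, L, T, Y, Q, P]
Visit O; enqueue W, V → queue [N, L, T, Y, Q, P, W, V]
Visit N; enqueue X → queue [L, T, Y, Q, P, W, V, X]
Visit L; enqueue M → queue [T, Y, Q, P, W, V, X, M]
Visit T → queue [Y, Q, P, W, V, X, M]
Visit Y → queue [Q, P, W, V, X, M]
Visit Q → queue [P, W, V, X, M]
Visit P → queue [W, V, X, M]
Visit W → queue [V, X, M]
Visit V → queue [X, M]
Visit X → queue [M]
Visit M → queue []

S → U → R → O → N → L → T → Y → Q → P → W → V → X → M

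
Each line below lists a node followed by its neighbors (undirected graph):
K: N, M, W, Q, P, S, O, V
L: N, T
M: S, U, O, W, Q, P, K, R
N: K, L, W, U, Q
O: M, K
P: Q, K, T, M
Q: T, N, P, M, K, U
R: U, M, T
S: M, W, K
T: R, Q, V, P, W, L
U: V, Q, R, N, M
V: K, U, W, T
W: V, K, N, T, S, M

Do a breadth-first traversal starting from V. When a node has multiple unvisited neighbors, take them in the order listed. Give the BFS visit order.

Visit V; enqueue K, U, W, T → queue [K, U, W, T]
Visit K; enqueue N, M, Q, P, S, O → queue [U, W, T, N, M, Q, P, S, O]
Visit U; enqueue R → queue [W, T, N, M, Q, P, S, O, R]
Visit W → queue [T, N, M, Q, P, S, O, R]
Visit T; enqueue L → queue [N, M, Q, P, S, O, R, L]
Visit N → queue [M, Q, P, S, O, R, L]
Visit M → queue [Q, P, S, O, R, L]
Visit Q → queue [P, S, O, R, L]
Visit P → queue [S, O, R, L]
Visit S → queue [O, R, L]
Visit O → queue [R, L]
Visit R → queue [L]
Visit L → queue []

V -> K -> U -> W -> T -> N -> M -> Q -> P -> S -> O -> R -> L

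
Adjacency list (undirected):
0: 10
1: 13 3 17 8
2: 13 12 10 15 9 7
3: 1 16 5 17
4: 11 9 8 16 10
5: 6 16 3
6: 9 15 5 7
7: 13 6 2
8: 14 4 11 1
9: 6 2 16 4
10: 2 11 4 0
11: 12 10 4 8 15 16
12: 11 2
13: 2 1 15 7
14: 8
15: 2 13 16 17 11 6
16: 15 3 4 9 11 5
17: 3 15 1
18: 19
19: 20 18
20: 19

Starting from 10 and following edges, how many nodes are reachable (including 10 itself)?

18

BFS from 10 visits: 10, 0, 2, 4, 11, 7, 9, 12, 13, 15, 8, 16, 6, 1, 17, 14, 3, 5
Reachable nodes: 18 of 21 total.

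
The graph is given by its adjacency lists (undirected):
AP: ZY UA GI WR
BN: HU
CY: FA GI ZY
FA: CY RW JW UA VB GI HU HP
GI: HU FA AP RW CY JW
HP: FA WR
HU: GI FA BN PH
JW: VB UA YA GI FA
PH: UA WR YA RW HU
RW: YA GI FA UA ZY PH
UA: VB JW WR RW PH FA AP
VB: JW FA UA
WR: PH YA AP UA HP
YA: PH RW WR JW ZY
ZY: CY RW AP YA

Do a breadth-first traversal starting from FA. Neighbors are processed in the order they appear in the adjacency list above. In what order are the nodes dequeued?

Visit FA; enqueue CY, RW, JW, UA, VB, GI, HU, HP → queue [CY, RW, JW, UA, VB, GI, HU, HP]
Visit CY; enqueue ZY → queue [RW, JW, UA, VB, GI, HU, HP, ZY]
Visit RW; enqueue YA, PH → queue [JW, UA, VB, GI, HU, HP, ZY, YA, PH]
Visit JW → queue [UA, VB, GI, HU, HP, ZY, YA, PH]
Visit UA; enqueue WR, AP → queue [VB, GI, HU, HP, ZY, YA, PH, WR, AP]
Visit VB → queue [GI, HU, HP, ZY, YA, PH, WR, AP]
Visit GI → queue [HU, HP, ZY, YA, PH, WR, AP]
Visit HU; enqueue BN → queue [HP, ZY, YA, PH, WR, AP, BN]
Visit HP → queue [ZY, YA, PH, WR, AP, BN]
Visit ZY → queue [YA, PH, WR, AP, BN]
Visit YA → queue [PH, WR, AP, BN]
Visit PH → queue [WR, AP, BN]
Visit WR → queue [AP, BN]
Visit AP → queue [BN]
Visit BN → queue []

FA → CY → RW → JW → UA → VB → GI → HU → HP → ZY → YA → PH → WR → AP → BN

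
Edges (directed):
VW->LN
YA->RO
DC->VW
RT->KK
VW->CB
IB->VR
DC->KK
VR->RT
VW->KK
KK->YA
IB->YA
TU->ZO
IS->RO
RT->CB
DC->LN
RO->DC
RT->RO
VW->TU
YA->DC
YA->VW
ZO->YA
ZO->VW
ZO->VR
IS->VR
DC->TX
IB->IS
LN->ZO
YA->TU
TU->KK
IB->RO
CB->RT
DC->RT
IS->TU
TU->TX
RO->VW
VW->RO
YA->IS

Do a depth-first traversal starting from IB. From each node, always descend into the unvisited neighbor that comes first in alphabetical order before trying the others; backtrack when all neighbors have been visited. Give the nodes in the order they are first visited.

IB → IS → RO → DC → KK → YA → TU → TX → ZO → VR → RT → CB → VW → LN

Visit IB
IB → IS
IS → RO
RO → DC
DC → KK
KK → YA
YA → TU
TU → TX
TU → ZO
ZO → VR
VR → RT
RT → CB
ZO → VW
VW → LN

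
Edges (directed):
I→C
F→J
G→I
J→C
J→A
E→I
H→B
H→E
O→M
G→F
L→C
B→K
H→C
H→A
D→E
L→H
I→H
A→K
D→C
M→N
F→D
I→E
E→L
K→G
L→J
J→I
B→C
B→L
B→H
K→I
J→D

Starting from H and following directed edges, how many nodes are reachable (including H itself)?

BFS from H visits: H, A, B, C, E, K, L, I, G, J, F, D
Reachable nodes: 12 of 15 total.

12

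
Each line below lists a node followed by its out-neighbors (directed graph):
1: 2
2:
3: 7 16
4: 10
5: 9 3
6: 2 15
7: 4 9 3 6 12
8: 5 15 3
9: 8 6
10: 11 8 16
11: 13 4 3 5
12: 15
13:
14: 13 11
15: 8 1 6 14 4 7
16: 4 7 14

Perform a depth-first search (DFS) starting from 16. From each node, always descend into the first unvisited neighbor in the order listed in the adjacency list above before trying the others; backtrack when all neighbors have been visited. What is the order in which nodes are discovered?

16 → 4 → 10 → 11 → 13 → 3 → 7 → 9 → 8 → 5 → 15 → 1 → 2 → 6 → 14 → 12

Visit 16
16 → 4
4 → 10
10 → 11
11 → 13
11 → 3
3 → 7
7 → 9
9 → 8
8 → 5
8 → 15
15 → 1
1 → 2
15 → 6
15 → 14
7 → 12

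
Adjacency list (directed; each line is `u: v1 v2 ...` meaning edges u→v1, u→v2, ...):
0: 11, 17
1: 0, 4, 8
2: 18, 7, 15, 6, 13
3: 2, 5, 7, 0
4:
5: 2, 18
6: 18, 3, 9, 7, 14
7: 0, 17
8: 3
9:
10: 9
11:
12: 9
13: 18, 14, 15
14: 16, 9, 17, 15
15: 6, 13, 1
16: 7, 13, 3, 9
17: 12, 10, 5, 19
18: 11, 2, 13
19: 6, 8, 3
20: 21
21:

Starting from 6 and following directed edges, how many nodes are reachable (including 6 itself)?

20

BFS from 6 visits: 6, 3, 7, 9, 14, 18, 0, 2, 5, 17, 15, 16, 11, 13, 10, 12, 19, 1, 8, 4
Reachable nodes: 20 of 22 total.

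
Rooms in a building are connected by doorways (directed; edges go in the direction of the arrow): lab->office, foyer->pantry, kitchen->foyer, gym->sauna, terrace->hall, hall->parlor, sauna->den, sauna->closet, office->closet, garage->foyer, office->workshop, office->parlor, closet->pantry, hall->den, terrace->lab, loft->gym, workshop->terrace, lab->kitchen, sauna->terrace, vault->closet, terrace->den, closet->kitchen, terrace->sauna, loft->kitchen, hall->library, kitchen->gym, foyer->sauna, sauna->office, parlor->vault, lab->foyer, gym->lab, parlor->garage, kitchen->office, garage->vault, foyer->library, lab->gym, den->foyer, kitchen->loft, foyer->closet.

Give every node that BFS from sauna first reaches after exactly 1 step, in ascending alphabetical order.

Level 0: sauna
Level 1: closet, den, office, terrace
Level 2: foyer, hall, kitchen, lab, pantry, parlor, workshop
Level 3: garage, gym, library, loft, vault

closet, den, office, terrace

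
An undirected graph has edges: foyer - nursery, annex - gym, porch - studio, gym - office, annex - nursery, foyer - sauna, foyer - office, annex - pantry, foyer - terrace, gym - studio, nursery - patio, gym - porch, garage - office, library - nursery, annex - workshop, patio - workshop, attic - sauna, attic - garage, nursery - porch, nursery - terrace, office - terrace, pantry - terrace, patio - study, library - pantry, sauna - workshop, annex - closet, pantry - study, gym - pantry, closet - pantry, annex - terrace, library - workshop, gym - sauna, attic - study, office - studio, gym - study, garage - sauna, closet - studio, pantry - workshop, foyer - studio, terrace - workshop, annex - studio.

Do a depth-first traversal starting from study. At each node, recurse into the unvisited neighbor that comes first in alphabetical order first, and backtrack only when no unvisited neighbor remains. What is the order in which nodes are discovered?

study, attic, garage, office, foyer, nursery, annex, closet, pantry, gym, porch, studio, sauna, workshop, library, patio, terrace

Visit study
study → attic
attic → garage
garage → office
office → foyer
foyer → nursery
nursery → annex
annex → closet
closet → pantry
pantry → gym
gym → porch
porch → studio
gym → sauna
sauna → workshop
workshop → library
workshop → patio
workshop → terrace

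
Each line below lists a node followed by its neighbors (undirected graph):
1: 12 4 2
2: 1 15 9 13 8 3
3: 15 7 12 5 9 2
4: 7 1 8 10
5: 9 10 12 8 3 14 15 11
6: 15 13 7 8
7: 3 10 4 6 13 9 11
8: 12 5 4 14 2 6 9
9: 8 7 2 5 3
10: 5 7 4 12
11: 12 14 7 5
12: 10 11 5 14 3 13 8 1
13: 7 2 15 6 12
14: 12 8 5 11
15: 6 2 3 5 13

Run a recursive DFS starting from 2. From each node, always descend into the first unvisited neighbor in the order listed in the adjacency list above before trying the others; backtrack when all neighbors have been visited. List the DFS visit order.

2 1 12 10 5 9 8 4 7 3 15 6 13 11 14

Visit 2
2 → 1
1 → 12
12 → 10
10 → 5
5 → 9
9 → 8
8 → 4
4 → 7
7 → 3
3 → 15
15 → 6
6 → 13
7 → 11
11 → 14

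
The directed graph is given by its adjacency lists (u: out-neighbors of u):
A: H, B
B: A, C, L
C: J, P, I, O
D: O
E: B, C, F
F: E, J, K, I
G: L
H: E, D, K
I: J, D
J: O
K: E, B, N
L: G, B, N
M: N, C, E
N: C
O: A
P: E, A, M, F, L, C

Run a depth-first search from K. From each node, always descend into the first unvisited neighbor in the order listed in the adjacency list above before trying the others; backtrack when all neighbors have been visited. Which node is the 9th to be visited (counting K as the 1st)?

Visit K
K → E
E → B
B → A
A → H
H → D
D → O
B → C
C → J
C → P
P → M
M → N
P → F
F → I
P → L
L → G

Visit order: K, E, B, A, H, D, O, C, J, P, M, N, F, I, L, G

J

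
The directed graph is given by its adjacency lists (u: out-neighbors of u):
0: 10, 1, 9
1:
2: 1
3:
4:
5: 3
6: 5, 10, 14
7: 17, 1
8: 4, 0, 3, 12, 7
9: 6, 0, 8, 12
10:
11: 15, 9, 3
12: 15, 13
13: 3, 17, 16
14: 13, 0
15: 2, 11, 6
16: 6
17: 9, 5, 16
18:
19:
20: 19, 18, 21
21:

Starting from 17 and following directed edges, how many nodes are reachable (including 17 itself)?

18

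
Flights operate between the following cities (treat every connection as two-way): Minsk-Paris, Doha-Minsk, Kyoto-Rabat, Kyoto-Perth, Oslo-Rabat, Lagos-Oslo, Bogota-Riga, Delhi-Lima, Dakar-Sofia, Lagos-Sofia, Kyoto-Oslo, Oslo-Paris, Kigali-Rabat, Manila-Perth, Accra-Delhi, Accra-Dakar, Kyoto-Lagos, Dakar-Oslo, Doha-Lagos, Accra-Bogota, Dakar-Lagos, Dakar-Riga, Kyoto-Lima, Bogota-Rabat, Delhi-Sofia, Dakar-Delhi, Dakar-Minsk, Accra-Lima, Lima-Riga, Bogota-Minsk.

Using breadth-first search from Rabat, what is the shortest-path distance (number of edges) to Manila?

Level 0: Rabat
Level 1: Bogota, Kigali, Kyoto, Oslo
Level 2: Accra, Dakar, Lagos, Lima, Minsk, Paris, Perth, Riga
Level 3: Delhi, Doha, Manila, Sofia
Manila first appears at level 3.

3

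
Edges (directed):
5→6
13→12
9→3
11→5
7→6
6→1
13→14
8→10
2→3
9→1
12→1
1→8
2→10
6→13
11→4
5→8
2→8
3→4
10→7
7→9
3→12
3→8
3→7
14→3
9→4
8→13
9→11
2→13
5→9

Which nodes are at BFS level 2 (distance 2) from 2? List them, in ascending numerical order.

Level 0: 2
Level 1: 3, 8, 10, 13
Level 2: 4, 7, 12, 14
Level 3: 1, 6, 9
Level 4: 11
Level 5: 5

4, 7, 12, 14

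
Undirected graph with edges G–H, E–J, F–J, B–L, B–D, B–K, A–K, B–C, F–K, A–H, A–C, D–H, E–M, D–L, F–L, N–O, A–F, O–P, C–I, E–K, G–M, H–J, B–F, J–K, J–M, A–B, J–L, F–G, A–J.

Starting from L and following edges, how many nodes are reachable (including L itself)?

13

BFS from L visits: L, B, D, F, J, A, C, K, H, G, E, M, I
Reachable nodes: 13 of 16 total.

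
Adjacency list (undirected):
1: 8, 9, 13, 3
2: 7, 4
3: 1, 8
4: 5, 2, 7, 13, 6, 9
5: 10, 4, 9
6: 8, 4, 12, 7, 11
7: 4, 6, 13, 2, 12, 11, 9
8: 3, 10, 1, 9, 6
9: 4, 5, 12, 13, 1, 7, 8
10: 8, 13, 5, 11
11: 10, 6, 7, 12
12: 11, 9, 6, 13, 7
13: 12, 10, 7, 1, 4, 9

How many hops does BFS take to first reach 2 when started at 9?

Level 0: 9
Level 1: 1, 4, 5, 7, 8, 12, 13
Level 2: 2, 3, 6, 10, 11
2 first appears at level 2.

2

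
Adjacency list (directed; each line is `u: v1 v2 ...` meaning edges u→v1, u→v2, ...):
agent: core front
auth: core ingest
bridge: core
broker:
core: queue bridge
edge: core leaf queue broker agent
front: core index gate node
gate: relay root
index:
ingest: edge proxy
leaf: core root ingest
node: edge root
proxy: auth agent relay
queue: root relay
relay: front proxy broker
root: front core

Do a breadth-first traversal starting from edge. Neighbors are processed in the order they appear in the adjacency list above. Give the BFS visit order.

Visit edge; enqueue core, leaf, queue, broker, agent → queue [core, leaf, queue, broker, agent]
Visit core; enqueue bridge → queue [leaf, queue, broker, agent, bridge]
Visit leaf; enqueue root, ingest → queue [queue, broker, agent, bridge, root, ingest]
Visit queue; enqueue relay → queue [broker, agent, bridge, root, ingest, relay]
Visit broker → queue [agent, bridge, root, ingest, relay]
Visit agent; enqueue front → queue [bridge, root, ingest, relay, front]
Visit bridge → queue [root, ingest, relay, front]
Visit root → queue [ingest, relay, front]
Visit ingest; enqueue proxy → queue [relay, front, proxy]
Visit relay → queue [front, proxy]
Visit front; enqueue index, gate, node → queue [proxy, index, gate, node]
Visit proxy; enqueue auth → queue [index, gate, node, auth]
Visit index → queue [gate, node, auth]
Visit gate → queue [node, auth]
Visit node → queue [auth]
Visit auth → queue []

edge, core, leaf, queue, broker, agent, bridge, root, ingest, relay, front, proxy, index, gate, node, auth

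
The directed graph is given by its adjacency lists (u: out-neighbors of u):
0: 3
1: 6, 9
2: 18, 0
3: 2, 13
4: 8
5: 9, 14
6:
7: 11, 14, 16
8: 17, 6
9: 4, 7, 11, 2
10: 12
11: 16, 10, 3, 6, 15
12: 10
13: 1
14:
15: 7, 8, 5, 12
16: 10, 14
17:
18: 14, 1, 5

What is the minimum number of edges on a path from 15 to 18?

Level 0: 15
Level 1: 5, 7, 8, 12
Level 2: 6, 9, 10, 11, 14, 16, 17
Level 3: 2, 3, 4
Level 4: 0, 13, 18
Level 5: 1
18 first appears at level 4.

4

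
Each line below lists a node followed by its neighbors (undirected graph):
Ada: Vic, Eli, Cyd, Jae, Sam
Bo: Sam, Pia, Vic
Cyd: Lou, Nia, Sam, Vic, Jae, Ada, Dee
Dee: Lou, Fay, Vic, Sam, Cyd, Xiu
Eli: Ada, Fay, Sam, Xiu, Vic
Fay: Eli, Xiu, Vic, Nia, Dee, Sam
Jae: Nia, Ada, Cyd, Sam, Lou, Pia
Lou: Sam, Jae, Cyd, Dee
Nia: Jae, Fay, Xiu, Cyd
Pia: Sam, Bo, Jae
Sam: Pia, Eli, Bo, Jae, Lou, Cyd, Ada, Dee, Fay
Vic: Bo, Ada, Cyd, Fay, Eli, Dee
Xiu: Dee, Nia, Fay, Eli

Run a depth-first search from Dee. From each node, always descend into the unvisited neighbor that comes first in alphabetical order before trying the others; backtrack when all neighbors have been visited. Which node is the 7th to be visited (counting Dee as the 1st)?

Visit Dee
Dee → Cyd
Cyd → Ada
Ada → Eli
Eli → Fay
Fay → Nia
Nia → Jae
Jae → Lou
Lou → Sam
Sam → Bo
Bo → Pia
Bo → Vic
Nia → Xiu

Visit order: Dee, Cyd, Ada, Eli, Fay, Nia, Jae, Lou, Sam, Bo, Pia, Vic, Xiu

Jae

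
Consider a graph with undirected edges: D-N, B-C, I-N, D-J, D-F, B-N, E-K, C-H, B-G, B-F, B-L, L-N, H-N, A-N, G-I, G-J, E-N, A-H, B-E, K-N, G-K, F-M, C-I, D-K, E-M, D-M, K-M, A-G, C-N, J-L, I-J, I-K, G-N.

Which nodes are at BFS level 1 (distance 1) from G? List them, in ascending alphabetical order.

A, B, I, J, K, N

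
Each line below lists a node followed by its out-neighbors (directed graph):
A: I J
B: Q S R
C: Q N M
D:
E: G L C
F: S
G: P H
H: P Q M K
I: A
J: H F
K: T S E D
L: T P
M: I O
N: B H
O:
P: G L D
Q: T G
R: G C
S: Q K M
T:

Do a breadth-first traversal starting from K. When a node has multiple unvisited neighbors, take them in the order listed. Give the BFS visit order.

Visit K; enqueue T, S, E, D → queue [T, S, E, D]
Visit T → queue [S, E, D]
Visit S; enqueue Q, M → queue [E, D, Q, M]
Visit E; enqueue G, L, C → queue [D, Q, M, G, L, C]
Visit D → queue [Q, M, G, L, C]
Visit Q → queue [M, G, L, C]
Visit M; enqueue I, O → queue [G, L, C, I, O]
Visit G; enqueue P, H → queue [L, C, I, O, P, H]
Visit L → queue [C, I, O, P, H]
Visit C; enqueue N → queue [I, O, P, H, N]
Visit I; enqueue A → queue [O, P, H, N, A]
Visit O → queue [P, H, N, A]
Visit P → queue [H, N, A]
Visit H → queue [N, A]
Visit N; enqueue B → queue [A, B]
Visit A; enqueue J → queue [B, J]
Visit B; enqueue R → queue [J, R]
Visit J; enqueue F → queue [R, F]
Visit R → queue [F]
Visit F → queue []

K → T → S → E → D → Q → M → G → L → C → I → O → P → H → N → A → B → J → R → F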